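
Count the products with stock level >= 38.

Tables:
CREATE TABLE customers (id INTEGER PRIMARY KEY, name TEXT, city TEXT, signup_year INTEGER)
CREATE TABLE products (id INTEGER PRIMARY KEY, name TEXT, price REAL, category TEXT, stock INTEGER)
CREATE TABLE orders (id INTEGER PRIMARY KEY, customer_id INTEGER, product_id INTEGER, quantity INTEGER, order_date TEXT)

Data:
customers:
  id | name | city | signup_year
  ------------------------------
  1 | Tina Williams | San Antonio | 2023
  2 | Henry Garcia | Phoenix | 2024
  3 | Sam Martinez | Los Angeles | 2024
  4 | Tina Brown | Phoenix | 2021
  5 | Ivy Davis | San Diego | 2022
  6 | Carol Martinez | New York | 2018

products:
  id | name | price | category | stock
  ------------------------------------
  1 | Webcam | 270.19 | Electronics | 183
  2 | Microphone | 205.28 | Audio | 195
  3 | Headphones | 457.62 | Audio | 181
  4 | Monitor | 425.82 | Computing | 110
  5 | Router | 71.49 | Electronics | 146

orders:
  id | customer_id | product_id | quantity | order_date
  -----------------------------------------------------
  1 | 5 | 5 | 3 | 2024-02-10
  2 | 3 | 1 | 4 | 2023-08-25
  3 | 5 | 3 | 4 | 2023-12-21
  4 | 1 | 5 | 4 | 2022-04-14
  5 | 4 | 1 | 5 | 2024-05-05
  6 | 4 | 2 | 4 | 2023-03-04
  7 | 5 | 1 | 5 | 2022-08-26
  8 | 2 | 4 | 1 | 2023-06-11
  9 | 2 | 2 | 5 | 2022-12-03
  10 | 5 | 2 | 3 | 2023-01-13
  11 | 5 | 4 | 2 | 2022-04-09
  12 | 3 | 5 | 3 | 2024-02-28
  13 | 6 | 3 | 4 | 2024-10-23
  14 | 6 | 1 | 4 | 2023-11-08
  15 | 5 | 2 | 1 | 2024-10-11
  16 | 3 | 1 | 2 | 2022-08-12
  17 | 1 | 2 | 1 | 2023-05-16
SELECT COUNT(*) FROM products WHERE stock >= 38

Execution result:
5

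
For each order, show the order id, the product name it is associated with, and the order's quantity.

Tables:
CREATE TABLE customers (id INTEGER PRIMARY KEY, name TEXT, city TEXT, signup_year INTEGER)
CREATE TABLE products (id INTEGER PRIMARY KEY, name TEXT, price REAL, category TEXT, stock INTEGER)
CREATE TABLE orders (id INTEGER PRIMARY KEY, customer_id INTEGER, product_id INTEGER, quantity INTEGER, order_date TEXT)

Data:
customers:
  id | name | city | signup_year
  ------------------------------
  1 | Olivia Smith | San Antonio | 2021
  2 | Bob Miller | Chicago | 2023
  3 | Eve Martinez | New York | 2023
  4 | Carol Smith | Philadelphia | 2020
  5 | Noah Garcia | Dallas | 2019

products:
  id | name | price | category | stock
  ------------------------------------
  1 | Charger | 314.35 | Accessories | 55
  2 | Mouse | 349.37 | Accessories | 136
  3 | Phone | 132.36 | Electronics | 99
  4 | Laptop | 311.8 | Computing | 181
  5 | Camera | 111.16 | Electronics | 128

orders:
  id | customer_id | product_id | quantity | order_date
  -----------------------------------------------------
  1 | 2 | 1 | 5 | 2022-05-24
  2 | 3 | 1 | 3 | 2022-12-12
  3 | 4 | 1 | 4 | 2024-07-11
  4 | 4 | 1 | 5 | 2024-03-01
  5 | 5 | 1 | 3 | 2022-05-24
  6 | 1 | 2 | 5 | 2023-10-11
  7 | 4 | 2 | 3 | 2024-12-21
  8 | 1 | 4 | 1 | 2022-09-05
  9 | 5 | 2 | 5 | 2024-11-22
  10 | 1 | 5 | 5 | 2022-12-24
SELECT c.id, p.name AS product, c.quantity FROM orders c JOIN products p ON c.product_id = p.id

Execution result:
id | product | quantity
1 | Charger | 5
2 | Charger | 3
3 | Charger | 4
4 | Charger | 5
5 | Charger | 3
6 | Mouse | 5
7 | Mouse | 3
8 | Laptop | 1
9 | Mouse | 5
10 | Camera | 5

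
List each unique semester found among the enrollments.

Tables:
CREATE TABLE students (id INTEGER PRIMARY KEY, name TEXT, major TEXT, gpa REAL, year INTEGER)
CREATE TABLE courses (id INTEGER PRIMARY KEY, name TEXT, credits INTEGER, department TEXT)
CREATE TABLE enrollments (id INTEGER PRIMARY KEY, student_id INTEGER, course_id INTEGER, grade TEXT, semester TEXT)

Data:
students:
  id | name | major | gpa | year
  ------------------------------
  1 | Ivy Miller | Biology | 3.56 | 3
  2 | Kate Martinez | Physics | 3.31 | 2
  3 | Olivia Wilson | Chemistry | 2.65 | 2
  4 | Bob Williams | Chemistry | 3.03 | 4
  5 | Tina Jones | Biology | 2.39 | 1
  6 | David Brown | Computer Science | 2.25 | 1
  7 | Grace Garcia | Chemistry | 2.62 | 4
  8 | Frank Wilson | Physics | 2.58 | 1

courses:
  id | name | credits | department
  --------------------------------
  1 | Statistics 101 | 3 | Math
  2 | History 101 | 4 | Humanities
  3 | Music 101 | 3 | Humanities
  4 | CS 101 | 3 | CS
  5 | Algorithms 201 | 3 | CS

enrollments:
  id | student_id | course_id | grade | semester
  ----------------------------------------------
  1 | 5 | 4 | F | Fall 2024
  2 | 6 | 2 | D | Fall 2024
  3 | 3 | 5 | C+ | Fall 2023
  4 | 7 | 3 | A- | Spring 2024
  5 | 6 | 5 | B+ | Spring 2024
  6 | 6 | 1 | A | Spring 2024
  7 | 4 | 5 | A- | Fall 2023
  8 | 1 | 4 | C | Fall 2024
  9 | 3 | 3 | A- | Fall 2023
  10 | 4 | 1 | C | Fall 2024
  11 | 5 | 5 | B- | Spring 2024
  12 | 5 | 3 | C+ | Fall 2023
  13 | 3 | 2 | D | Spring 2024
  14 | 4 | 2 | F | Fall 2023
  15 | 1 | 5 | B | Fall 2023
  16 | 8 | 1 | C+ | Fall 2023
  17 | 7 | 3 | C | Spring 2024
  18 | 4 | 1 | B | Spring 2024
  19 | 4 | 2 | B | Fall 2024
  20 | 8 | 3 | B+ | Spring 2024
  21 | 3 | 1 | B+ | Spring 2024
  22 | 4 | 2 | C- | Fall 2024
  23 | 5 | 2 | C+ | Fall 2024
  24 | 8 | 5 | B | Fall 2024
SELECT DISTINCT semester FROM enrollments

Execution result:
semester
Fall 2024
Fall 2023
Spring 2024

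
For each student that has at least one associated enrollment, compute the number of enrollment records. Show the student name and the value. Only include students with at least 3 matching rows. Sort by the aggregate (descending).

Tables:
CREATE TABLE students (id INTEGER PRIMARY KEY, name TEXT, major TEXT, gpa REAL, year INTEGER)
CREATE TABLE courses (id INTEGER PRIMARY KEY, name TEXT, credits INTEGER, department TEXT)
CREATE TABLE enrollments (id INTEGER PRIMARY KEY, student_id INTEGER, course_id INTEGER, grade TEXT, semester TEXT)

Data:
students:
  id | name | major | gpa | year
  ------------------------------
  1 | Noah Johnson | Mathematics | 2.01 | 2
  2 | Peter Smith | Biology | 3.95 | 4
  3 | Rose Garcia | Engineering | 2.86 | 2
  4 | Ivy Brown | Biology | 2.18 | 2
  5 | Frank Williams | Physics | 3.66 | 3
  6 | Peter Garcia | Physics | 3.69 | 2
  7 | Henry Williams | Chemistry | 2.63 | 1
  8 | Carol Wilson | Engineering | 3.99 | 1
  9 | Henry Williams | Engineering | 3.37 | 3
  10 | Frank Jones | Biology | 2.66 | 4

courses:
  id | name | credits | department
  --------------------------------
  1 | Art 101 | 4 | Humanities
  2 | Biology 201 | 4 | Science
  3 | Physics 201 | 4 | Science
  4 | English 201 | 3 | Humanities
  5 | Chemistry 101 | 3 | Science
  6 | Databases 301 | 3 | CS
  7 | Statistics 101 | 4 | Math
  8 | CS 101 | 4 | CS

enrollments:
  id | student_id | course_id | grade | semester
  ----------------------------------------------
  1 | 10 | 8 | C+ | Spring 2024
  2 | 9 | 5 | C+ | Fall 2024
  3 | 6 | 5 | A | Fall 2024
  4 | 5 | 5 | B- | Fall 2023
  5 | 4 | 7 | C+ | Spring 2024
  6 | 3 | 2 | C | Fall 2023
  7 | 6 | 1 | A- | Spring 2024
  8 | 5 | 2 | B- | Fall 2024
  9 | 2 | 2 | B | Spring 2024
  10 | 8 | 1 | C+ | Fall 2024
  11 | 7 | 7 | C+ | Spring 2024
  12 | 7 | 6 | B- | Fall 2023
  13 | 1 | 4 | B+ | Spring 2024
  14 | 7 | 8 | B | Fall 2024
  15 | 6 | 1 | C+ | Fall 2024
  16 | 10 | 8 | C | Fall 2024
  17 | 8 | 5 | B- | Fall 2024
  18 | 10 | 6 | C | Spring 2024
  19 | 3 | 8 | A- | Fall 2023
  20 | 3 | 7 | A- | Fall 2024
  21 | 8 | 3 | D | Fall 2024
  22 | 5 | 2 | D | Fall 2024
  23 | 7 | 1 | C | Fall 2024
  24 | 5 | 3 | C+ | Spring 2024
SELECT p.name, COUNT(*) AS n FROM enrollments c JOIN students p ON c.student_id = p.id GROUP BY p.id, p.name HAVING COUNT(*) >= 3 ORDER BY n DESC

Execution result:
name | n
Frank Williams | 4
Henry Williams | 4
Rose Garcia | 3
Peter Garcia | 3
Carol Wilson | 3
Frank Jones | 3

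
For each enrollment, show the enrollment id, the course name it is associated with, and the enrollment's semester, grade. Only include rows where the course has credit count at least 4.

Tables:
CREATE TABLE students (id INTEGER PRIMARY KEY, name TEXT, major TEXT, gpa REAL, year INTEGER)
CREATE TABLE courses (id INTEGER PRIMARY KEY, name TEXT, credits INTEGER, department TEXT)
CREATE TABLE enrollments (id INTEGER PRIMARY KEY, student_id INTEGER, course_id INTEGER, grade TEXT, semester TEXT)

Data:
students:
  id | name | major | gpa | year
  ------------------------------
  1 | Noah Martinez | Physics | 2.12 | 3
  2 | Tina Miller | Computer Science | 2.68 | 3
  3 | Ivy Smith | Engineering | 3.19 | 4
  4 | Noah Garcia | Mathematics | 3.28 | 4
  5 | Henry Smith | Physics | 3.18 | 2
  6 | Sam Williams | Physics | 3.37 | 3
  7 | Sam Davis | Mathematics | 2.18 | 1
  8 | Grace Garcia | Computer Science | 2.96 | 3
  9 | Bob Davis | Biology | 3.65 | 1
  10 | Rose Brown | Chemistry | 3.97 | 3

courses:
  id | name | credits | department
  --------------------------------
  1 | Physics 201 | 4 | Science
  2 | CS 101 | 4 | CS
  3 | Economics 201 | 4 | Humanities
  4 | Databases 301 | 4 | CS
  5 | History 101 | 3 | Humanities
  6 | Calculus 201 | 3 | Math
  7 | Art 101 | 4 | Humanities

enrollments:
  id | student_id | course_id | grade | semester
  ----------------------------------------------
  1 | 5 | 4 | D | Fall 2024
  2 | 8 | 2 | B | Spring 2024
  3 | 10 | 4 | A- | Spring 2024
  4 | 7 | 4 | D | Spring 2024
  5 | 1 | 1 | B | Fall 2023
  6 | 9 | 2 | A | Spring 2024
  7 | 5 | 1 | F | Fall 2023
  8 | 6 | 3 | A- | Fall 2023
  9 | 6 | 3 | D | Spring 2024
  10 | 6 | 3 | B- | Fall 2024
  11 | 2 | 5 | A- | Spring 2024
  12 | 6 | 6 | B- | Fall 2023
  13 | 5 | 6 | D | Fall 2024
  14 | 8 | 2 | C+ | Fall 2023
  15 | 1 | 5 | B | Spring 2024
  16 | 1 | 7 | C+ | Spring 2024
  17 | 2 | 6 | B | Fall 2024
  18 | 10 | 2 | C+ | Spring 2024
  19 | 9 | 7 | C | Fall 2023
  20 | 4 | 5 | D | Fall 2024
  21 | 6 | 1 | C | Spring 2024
SELECT c.id, p.name AS course, c.semester, c.grade FROM enrollments c JOIN courses p ON c.course_id = p.id WHERE p.credits >= 4

Execution result:
id | course | semester | grade
1 | Databases 301 | Fall 2024 | D
2 | CS 101 | Spring 2024 | B
3 | Databases 301 | Spring 2024 | A-
4 | Databases 301 | Spring 2024 | D
5 | Physics 201 | Fall 2023 | B
6 | CS 101 | Spring 2024 | A
7 | Physics 201 | Fall 2023 | F
8 | Economics 201 | Fall 2023 | A-
9 | Economics 201 | Spring 2024 | D
10 | Economics 201 | Fall 2024 | B-
14 | CS 101 | Fall 2023 | C+
16 | Art 101 | Spring 2024 | C+
18 | CS 101 | Spring 2024 | C+
19 | Art 101 | Fall 2023 | C
21 | Physics 201 | Spring 2024 | C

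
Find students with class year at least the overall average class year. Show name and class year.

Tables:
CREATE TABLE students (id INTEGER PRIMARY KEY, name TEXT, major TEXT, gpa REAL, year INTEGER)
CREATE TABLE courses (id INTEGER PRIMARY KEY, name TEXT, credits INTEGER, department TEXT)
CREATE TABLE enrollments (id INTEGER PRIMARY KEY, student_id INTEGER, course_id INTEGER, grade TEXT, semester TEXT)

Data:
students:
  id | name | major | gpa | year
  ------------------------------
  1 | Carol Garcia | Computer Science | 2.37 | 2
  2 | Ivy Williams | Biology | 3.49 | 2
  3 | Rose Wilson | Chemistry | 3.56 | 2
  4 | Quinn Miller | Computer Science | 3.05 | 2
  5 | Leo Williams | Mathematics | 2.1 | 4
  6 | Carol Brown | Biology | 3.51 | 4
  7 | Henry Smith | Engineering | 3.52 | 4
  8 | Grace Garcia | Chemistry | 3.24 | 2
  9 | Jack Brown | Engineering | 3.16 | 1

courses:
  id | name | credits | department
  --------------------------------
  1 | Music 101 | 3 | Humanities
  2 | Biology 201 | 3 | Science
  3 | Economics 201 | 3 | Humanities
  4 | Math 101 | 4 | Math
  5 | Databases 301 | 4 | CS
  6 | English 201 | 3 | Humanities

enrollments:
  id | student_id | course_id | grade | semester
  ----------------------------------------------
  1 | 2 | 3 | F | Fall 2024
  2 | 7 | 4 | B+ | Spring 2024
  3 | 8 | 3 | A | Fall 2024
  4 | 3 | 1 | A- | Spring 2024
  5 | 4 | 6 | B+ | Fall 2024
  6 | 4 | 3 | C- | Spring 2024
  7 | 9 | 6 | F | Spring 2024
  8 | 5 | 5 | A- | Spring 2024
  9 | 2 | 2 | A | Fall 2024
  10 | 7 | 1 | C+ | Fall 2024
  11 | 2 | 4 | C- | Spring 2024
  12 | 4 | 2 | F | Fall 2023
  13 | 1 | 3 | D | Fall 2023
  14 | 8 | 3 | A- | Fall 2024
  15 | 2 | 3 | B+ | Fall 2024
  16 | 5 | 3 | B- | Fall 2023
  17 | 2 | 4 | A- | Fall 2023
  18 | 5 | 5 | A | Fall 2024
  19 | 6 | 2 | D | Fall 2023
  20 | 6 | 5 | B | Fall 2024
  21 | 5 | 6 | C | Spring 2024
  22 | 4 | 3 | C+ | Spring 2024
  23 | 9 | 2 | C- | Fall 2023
SELECT name, year FROM students WHERE year >= (SELECT AVG(year) FROM students)

Execution result:
name | year
Leo Williams | 4
Carol Brown | 4
Henry Smith | 4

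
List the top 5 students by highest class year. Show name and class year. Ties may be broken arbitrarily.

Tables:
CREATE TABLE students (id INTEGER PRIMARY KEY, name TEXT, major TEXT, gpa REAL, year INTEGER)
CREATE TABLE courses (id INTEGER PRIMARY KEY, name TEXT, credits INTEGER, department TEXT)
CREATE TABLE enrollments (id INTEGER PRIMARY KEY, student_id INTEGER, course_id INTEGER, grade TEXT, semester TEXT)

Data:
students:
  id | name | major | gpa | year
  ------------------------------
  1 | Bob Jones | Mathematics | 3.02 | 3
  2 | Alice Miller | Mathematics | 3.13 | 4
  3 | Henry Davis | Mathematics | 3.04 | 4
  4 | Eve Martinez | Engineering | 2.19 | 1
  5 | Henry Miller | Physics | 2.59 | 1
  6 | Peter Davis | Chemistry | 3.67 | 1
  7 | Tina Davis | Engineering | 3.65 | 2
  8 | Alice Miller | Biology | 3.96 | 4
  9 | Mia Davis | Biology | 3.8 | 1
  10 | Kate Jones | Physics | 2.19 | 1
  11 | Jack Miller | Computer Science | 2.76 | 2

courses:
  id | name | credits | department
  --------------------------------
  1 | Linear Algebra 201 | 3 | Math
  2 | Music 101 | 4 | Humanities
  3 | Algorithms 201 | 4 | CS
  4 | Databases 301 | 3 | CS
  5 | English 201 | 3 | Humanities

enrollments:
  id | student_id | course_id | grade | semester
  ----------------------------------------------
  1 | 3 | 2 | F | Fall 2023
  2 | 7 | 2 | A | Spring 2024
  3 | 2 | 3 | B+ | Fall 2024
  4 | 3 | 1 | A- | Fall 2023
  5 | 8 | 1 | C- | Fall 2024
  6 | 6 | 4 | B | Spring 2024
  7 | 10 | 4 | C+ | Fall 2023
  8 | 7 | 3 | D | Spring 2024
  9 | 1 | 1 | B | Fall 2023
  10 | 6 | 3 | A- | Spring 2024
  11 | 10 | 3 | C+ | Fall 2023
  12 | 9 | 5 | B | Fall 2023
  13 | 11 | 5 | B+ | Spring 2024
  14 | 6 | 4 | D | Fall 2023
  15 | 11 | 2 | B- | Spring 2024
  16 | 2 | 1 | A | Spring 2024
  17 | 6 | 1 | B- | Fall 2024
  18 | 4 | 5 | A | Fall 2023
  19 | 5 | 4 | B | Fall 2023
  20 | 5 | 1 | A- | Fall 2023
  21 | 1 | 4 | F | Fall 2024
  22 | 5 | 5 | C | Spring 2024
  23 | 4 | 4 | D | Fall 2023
SELECT name, year FROM students ORDER BY year DESC LIMIT 5

Execution result:
name | year
Alice Miller | 4
Henry Davis | 4
Alice Miller | 4
Bob Jones | 3
Tina Davis | 2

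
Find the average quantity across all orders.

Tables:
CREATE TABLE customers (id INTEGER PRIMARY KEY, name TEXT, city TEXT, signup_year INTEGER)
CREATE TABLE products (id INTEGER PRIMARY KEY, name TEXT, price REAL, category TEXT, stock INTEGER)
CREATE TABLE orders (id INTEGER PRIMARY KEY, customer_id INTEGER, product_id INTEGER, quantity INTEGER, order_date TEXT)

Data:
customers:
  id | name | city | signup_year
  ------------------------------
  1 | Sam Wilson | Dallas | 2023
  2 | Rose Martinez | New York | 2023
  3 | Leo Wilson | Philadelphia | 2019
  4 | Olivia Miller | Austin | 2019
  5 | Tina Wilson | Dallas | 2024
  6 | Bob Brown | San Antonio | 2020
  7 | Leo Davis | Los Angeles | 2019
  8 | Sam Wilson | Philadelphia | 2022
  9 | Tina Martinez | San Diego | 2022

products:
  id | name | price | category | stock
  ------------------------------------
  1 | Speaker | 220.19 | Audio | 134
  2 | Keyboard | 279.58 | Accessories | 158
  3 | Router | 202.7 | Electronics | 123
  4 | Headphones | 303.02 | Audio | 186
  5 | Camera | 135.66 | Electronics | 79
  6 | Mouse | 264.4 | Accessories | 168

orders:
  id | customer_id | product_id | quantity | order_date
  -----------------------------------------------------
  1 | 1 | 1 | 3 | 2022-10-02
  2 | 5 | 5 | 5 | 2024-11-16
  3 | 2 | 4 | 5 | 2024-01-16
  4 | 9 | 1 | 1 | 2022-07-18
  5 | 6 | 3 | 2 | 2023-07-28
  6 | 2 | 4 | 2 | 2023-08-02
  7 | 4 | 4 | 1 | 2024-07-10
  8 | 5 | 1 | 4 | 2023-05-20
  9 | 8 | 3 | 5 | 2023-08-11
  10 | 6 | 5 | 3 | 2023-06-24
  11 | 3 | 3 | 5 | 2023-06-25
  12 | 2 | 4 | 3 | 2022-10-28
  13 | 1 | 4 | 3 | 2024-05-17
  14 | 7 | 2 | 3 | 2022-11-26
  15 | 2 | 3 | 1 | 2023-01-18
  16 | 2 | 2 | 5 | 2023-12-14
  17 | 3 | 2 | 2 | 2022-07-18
SELECT AVG(quantity) FROM orders

Execution result:
3.12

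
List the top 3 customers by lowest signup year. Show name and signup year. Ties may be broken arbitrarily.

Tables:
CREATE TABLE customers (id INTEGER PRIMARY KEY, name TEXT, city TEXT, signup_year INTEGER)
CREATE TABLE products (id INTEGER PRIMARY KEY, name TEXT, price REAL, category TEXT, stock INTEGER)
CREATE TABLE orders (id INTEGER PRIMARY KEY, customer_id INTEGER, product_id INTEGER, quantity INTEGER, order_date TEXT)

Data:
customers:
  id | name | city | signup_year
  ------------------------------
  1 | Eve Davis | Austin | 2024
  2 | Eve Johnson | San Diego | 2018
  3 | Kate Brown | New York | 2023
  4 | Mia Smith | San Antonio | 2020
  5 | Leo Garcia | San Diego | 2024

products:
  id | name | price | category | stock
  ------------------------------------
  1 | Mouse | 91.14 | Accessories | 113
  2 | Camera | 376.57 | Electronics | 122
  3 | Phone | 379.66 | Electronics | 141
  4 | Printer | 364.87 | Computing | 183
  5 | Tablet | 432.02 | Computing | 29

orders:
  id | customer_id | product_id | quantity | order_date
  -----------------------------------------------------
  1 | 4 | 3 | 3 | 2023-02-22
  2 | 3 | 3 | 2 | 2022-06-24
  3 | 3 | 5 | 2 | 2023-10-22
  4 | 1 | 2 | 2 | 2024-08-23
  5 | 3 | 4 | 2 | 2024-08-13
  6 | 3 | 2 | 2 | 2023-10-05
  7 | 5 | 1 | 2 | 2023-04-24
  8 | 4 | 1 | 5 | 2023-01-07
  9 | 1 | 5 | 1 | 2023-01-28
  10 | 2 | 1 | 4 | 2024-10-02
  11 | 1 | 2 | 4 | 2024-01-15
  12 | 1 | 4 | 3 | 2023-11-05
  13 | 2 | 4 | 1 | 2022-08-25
SELECT name, signup_year FROM customers ORDER BY signup_year ASC LIMIT 3

Execution result:
name | signup_year
Eve Johnson | 2018
Mia Smith | 2020
Kate Brown | 2023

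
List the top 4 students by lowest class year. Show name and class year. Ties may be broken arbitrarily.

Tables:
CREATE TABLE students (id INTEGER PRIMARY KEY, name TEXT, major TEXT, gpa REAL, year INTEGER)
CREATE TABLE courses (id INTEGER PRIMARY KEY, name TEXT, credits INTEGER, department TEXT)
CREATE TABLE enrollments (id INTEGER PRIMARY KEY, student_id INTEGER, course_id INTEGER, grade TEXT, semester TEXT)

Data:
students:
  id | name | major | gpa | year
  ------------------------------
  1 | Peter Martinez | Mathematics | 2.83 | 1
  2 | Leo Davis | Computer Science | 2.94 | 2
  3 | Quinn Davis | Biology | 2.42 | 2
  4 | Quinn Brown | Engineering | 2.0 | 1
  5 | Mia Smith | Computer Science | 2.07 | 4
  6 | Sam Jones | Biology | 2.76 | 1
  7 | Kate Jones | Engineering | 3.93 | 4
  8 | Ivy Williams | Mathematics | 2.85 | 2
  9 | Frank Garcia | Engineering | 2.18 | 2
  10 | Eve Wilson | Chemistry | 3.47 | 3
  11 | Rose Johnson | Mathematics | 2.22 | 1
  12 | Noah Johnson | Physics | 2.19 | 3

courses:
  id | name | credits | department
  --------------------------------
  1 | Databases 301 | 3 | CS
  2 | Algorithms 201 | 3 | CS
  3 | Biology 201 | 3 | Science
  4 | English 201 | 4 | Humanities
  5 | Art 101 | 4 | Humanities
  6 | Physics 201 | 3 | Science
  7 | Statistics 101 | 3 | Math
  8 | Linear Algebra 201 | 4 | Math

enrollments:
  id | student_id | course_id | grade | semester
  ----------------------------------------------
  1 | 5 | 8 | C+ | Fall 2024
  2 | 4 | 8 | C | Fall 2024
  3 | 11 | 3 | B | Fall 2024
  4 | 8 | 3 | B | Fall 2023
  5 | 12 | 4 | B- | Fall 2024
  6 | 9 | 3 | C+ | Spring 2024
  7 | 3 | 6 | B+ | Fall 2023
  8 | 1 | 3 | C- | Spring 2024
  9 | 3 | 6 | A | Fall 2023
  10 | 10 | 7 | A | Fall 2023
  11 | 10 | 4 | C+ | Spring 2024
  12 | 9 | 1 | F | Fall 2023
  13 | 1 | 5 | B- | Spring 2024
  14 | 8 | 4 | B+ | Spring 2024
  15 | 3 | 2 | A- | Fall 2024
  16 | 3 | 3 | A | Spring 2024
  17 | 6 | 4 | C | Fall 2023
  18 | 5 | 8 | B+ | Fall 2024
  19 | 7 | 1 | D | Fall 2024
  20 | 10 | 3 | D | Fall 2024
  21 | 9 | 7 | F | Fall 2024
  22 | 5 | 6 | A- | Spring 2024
SELECT name, year FROM students ORDER BY year ASC LIMIT 4

Execution result:
name | year
Peter Martinez | 1
Quinn Brown | 1
Sam Jones | 1
Rose Johnson | 1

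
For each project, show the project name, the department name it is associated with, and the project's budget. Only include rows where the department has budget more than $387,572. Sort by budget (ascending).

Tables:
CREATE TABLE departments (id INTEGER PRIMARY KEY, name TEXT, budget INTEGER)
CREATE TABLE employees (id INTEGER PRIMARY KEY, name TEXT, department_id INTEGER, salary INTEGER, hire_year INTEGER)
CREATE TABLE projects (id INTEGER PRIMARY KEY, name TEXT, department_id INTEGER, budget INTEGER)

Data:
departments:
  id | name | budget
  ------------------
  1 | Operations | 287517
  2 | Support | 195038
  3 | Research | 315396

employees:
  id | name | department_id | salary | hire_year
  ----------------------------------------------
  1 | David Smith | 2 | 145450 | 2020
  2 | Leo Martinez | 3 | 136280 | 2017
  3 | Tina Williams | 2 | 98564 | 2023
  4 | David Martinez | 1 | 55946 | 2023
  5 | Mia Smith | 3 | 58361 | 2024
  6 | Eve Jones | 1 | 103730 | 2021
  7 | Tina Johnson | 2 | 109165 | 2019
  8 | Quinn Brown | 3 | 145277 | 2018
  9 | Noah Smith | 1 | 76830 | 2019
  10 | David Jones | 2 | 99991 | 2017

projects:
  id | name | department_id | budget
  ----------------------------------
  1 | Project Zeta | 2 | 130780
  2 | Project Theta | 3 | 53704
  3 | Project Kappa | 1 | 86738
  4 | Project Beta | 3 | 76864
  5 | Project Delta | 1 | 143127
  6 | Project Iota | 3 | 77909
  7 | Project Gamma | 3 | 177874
SELECT c.name, p.name AS department, c.budget FROM projects c JOIN departments p ON c.department_id = p.id WHERE p.budget > 387572 ORDER BY c.budget ASC

Execution result:
(no rows)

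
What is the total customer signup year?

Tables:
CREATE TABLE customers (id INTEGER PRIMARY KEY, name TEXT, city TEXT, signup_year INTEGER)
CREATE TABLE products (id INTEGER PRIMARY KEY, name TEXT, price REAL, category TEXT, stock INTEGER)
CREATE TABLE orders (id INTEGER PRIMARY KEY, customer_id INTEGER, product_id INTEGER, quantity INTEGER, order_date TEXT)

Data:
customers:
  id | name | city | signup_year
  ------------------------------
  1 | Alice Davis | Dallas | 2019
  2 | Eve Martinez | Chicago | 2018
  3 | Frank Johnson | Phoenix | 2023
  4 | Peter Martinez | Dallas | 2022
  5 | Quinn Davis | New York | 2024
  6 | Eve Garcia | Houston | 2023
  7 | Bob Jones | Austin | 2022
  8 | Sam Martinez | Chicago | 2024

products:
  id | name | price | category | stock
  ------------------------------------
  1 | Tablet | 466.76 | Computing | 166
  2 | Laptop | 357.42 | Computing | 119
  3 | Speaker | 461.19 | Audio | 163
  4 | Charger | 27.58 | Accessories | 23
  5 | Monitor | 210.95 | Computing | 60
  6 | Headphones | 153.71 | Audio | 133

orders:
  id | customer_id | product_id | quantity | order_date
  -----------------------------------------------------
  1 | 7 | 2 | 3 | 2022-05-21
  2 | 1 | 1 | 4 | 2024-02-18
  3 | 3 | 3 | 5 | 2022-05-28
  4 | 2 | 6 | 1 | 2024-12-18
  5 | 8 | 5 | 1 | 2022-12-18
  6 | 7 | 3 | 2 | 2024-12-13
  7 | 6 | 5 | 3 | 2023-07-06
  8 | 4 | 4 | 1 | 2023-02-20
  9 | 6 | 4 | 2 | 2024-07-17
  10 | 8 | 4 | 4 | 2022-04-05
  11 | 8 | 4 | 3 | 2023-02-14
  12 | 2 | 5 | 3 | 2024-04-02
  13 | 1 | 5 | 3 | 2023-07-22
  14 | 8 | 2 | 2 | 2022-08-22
SELECT SUM(signup_year) FROM customers

Execution result:
16175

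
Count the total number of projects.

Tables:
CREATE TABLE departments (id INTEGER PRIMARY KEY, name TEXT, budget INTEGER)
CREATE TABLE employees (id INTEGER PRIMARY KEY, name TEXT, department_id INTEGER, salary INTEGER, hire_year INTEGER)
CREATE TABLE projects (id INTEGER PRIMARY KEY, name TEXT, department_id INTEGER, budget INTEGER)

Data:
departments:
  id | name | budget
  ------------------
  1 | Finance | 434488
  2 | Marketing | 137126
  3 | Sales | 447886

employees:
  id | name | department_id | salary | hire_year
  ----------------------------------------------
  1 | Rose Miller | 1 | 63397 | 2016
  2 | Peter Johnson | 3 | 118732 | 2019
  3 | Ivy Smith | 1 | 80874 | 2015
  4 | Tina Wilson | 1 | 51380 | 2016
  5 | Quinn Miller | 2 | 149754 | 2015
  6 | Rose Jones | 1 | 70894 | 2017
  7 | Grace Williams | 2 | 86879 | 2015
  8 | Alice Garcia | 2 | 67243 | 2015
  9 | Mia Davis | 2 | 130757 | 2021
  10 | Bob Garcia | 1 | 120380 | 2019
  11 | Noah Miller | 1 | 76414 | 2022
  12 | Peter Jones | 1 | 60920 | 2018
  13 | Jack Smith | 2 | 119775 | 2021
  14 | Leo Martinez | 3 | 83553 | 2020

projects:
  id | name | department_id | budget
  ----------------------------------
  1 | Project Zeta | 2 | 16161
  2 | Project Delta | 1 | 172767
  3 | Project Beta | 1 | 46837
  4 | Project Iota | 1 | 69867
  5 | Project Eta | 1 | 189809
SELECT COUNT(*) FROM projects

Execution result:
5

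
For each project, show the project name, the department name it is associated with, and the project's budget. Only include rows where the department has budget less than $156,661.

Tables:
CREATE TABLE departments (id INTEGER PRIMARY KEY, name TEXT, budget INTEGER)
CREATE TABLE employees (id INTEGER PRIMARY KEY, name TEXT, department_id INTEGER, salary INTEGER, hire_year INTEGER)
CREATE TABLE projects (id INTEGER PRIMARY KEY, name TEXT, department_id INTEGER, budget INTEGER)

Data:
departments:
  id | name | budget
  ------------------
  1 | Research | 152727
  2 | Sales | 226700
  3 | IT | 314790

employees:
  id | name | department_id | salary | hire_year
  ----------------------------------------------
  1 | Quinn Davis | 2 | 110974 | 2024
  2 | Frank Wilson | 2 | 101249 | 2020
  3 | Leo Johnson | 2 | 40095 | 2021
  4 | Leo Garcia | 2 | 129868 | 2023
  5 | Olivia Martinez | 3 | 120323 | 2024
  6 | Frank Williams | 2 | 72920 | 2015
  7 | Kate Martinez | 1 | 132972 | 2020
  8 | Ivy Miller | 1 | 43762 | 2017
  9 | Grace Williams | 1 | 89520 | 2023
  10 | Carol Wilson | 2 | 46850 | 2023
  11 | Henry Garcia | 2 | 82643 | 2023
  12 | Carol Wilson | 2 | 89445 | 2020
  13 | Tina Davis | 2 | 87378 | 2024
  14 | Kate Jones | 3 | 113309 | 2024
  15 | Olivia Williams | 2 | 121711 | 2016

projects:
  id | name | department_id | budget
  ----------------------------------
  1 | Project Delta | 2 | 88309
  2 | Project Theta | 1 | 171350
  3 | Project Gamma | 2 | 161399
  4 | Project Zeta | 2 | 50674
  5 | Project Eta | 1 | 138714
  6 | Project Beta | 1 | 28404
SELECT c.name, p.name AS department, c.budget FROM projects c JOIN departments p ON c.department_id = p.id WHERE p.budget < 156661

Execution result:
name | department | budget
Project Theta | Research | 171350
Project Eta | Research | 138714
Project Beta | Research | 28404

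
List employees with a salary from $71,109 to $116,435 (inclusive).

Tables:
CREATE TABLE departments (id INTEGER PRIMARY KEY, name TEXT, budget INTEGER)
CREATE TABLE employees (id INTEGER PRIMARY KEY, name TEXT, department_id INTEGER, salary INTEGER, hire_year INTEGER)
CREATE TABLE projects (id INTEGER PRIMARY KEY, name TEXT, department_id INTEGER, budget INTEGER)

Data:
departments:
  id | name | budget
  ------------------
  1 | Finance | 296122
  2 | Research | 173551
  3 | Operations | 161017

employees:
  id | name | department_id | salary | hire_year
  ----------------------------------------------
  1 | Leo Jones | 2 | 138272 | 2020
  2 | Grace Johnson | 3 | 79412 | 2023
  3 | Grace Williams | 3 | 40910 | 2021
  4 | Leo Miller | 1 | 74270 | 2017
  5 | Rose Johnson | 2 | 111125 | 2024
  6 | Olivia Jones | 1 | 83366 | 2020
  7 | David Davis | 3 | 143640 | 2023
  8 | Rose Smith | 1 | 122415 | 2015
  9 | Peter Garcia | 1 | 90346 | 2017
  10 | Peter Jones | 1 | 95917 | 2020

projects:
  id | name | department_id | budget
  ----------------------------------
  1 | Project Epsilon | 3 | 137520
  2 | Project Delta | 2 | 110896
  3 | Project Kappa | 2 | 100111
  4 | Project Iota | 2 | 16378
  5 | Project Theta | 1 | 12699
SELECT name, salary FROM employees WHERE salary BETWEEN 71109 AND 116435

Execution result:
name | salary
Grace Johnson | 79412
Leo Miller | 74270
Rose Johnson | 111125
Olivia Jones | 83366
Peter Garcia | 90346
Peter Jones | 95917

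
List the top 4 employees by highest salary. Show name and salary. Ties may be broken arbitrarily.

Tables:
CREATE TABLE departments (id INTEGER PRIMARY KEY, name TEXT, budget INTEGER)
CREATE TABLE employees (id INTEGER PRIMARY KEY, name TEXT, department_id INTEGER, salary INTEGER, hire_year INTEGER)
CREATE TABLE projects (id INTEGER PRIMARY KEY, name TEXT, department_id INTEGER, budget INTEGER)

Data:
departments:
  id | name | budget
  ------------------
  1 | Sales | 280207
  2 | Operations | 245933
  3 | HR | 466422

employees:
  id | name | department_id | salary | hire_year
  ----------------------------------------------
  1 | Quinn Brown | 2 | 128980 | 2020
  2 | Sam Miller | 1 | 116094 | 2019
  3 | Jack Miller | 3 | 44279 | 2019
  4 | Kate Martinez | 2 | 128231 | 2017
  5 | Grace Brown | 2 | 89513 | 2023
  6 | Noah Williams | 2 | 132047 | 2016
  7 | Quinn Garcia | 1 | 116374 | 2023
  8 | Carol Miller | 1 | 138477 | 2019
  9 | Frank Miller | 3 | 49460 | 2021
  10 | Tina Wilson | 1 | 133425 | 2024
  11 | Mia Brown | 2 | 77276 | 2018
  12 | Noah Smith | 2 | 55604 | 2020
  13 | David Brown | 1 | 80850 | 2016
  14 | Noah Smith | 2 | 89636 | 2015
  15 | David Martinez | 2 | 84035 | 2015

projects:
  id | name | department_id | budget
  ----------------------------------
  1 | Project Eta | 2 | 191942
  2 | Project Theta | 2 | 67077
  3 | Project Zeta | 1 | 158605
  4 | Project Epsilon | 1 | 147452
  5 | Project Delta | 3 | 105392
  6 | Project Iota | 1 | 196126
SELECT name, salary FROM employees ORDER BY salary DESC LIMIT 4

Execution result:
name | salary
Carol Miller | 138477
Tina Wilson | 133425
Noah Williams | 132047
Quinn Brown | 128980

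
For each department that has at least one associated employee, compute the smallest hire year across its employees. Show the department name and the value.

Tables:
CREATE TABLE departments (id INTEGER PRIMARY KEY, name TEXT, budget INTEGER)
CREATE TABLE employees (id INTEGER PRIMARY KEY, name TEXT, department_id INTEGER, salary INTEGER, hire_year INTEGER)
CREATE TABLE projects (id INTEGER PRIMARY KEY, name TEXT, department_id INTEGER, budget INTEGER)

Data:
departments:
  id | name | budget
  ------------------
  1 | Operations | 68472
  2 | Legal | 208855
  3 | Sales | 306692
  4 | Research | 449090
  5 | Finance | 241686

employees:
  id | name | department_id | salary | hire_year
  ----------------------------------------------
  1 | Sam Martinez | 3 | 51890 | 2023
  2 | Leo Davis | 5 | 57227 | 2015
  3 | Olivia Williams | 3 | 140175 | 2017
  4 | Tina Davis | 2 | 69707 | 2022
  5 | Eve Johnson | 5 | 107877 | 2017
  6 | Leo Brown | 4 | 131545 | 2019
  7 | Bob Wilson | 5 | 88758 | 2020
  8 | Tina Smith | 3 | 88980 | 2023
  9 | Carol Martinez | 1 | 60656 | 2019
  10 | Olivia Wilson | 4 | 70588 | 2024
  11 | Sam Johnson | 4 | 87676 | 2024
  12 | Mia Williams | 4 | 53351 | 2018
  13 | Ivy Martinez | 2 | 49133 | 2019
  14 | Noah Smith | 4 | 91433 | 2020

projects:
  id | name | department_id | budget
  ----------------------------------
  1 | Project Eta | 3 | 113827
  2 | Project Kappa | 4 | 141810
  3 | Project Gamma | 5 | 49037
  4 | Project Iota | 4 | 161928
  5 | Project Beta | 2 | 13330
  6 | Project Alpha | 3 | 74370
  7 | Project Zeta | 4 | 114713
SELECT p.name, MIN(c.hire_year) AS min_hire_year FROM employees c JOIN departments p ON c.department_id = p.id GROUP BY p.id, p.name

Execution result:
name | min_hire_year
Operations | 2019
Legal | 2019
Sales | 2017
Research | 2018
Finance | 2015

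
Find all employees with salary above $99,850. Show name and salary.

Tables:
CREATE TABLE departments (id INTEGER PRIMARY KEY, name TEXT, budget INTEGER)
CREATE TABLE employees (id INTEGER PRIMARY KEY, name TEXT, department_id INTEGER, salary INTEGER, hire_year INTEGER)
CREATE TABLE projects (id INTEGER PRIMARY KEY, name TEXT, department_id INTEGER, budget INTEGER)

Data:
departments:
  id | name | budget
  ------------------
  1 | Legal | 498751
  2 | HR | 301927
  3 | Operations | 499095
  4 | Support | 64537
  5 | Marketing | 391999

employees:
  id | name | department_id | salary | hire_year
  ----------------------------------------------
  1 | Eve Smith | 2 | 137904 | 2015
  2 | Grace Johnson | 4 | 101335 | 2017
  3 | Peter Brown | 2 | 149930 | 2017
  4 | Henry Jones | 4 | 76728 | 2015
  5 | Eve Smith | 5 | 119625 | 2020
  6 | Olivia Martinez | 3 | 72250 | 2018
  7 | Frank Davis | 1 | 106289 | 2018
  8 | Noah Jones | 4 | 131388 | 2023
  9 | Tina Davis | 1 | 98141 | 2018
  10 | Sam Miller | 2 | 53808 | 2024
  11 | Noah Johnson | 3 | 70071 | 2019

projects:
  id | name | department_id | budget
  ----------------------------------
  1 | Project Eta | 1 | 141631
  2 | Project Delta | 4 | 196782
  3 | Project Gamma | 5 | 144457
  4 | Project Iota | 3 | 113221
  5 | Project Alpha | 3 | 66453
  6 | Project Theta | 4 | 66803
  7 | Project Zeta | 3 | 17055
SELECT name, salary FROM employees WHERE salary > 99850

Execution result:
name | salary
Eve Smith | 137904
Grace Johnson | 101335
Peter Brown | 149930
Eve Smith | 119625
Frank Davis | 106289
Noah Jones | 131388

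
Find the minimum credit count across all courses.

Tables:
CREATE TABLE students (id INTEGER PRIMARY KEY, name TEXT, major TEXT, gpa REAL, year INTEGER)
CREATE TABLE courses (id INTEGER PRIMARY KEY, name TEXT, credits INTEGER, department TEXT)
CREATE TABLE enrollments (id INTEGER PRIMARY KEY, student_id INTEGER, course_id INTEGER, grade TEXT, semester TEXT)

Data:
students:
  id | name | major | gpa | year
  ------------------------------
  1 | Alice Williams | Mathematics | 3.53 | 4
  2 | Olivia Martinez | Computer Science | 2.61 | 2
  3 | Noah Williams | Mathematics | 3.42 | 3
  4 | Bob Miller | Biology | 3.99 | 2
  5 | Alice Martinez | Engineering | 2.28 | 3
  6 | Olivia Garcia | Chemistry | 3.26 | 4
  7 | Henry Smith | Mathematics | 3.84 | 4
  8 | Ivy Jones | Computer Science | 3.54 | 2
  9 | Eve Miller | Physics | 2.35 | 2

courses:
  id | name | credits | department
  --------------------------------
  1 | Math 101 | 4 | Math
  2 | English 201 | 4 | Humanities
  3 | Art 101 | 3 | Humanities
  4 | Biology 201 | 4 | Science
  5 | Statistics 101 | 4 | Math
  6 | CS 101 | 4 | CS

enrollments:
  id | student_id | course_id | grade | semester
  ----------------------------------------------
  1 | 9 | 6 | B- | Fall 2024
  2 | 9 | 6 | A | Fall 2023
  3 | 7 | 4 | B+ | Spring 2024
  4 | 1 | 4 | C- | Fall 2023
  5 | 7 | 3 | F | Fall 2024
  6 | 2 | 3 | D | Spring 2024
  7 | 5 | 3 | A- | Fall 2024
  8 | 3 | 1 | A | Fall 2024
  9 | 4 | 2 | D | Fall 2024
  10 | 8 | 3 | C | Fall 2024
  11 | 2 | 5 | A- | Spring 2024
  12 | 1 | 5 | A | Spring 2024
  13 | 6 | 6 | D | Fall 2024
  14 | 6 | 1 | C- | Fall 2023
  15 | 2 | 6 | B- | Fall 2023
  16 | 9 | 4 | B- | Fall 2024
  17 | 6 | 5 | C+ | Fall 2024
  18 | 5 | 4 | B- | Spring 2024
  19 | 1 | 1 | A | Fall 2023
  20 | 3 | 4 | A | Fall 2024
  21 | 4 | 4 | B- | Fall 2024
SELECT MIN(credits) FROM courses

Execution result:
3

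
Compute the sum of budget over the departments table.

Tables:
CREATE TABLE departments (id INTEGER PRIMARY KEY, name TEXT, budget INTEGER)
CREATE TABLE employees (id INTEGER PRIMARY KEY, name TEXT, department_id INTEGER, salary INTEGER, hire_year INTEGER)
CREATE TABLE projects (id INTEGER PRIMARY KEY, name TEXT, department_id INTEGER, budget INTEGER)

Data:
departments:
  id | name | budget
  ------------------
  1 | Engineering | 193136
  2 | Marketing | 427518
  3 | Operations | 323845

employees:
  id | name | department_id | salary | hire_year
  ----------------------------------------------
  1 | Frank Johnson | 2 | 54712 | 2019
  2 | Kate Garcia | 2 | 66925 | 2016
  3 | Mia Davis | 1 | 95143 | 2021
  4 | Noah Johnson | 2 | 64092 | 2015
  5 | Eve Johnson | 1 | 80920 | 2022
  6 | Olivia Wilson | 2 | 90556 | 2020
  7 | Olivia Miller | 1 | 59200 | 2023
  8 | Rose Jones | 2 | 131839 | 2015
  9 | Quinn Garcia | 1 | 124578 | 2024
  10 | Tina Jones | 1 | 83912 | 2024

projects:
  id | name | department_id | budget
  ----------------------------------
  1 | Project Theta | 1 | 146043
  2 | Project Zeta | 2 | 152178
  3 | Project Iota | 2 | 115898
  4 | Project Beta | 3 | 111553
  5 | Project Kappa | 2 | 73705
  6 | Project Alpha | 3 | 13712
SELECT SUM(budget) FROM departments

Execution result:
944499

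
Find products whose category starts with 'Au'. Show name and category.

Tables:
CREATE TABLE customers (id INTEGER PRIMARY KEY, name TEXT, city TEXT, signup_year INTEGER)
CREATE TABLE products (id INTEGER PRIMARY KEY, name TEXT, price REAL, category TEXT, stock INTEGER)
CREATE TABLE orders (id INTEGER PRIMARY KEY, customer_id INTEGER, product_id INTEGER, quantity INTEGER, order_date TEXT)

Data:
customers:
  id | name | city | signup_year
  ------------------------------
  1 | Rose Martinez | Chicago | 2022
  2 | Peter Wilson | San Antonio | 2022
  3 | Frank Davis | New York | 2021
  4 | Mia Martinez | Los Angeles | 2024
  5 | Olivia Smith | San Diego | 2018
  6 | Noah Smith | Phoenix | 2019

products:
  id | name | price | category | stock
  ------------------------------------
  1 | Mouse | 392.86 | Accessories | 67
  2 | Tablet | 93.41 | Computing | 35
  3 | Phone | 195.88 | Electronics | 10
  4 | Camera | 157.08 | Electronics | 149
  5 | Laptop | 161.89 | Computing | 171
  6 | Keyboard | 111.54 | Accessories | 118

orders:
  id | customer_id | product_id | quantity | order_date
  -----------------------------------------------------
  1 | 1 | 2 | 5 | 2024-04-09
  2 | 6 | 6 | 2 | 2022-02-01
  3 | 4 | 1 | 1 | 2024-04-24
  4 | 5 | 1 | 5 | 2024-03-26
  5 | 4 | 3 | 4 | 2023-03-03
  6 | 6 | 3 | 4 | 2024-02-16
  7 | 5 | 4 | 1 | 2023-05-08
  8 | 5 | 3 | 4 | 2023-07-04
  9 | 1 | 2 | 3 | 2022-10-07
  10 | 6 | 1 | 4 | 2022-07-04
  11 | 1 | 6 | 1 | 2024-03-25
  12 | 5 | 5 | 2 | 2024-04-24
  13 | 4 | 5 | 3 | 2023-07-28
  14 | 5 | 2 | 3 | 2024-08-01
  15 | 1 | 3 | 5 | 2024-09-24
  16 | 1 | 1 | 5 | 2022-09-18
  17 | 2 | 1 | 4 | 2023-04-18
SELECT name, category FROM products WHERE category LIKE 'Au%'

Execution result:
(no rows)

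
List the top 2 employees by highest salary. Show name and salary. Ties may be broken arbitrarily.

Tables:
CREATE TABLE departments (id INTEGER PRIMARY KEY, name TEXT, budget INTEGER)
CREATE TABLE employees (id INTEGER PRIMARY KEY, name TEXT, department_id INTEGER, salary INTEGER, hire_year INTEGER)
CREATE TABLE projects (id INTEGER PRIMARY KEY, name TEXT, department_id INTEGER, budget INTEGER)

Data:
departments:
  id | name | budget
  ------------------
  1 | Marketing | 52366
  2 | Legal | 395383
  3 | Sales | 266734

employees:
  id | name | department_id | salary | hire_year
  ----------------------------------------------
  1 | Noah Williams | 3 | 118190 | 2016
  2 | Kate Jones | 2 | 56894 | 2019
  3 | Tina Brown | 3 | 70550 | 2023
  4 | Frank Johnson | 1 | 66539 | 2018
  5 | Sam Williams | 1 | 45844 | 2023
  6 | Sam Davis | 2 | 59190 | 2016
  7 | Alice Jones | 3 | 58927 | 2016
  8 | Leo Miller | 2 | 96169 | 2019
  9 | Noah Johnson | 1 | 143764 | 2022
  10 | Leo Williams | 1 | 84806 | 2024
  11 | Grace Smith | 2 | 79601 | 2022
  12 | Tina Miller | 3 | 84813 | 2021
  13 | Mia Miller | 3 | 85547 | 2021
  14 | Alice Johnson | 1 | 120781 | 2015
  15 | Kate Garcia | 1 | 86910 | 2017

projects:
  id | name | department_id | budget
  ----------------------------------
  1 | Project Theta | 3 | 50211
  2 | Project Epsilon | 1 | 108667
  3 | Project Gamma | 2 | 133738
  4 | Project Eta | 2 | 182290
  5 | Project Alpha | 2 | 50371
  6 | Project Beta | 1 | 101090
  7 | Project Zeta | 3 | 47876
SELECT name, salary FROM employees ORDER BY salary DESC LIMIT 2

Execution result:
name | salary
Noah Johnson | 143764
Alice Johnson | 120781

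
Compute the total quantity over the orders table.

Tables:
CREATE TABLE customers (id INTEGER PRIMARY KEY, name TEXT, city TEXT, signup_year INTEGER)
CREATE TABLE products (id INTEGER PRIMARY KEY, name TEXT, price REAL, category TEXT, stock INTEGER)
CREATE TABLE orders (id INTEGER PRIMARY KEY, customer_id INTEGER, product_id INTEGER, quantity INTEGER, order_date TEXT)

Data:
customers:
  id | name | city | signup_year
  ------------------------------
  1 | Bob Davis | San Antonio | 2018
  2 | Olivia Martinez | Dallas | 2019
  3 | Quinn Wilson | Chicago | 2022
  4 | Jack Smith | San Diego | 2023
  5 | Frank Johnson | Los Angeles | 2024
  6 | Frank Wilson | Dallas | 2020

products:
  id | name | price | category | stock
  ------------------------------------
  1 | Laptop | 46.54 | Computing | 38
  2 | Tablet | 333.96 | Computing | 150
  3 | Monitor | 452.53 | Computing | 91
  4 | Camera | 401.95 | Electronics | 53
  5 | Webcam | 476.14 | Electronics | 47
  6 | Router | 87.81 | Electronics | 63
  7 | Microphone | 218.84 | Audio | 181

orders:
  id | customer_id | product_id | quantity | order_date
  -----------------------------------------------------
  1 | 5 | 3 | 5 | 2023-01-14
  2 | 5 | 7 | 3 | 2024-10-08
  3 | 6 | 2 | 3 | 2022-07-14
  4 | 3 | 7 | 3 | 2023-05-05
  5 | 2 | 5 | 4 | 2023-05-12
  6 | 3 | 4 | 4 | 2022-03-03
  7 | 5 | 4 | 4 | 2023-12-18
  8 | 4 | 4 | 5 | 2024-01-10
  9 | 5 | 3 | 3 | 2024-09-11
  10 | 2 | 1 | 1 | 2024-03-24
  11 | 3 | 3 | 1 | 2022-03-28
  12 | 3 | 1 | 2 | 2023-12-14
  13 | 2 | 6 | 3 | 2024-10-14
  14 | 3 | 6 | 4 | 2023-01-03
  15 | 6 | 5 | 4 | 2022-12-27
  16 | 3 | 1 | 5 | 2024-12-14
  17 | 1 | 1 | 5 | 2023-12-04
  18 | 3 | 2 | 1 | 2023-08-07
SELECT SUM(quantity) FROM orders

Execution result:
60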